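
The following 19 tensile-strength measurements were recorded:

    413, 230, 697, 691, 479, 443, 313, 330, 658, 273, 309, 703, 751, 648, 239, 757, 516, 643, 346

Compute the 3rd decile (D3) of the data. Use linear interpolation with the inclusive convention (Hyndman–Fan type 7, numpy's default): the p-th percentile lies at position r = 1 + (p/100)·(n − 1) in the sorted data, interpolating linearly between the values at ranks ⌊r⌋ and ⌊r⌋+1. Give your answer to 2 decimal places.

Sorted: 230, 239, 273, 309, 313, 330, 346, 413, 443, 479, 516, 643, 648, 658, 691, 697, 703, 751, 757.
n = 19.
r = 1 + (30/100)·(19 − 1) = 1 + 5.4 = 6.4.
Rank 6 is 330 and rank 7 is 346.
Interpolate: 330 + 0.4·(346 − 330) = 330 + 0.4·16 = 336.4.

336.40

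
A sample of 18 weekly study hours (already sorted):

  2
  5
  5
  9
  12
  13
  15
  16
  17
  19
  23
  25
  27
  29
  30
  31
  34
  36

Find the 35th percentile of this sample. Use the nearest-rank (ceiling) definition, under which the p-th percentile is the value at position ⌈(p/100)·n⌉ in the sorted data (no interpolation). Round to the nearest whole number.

15

n = 18.
Position = ⌈35/100 · 18⌉ = ⌈6.3⌉ = 7.
The value at rank 7 is 15.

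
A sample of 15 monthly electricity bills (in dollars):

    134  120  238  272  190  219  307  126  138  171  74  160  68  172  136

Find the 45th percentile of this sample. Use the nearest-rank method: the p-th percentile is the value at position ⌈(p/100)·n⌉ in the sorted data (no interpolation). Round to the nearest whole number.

Sorted: 68, 74, 120, 126, 134, 136, 138, 160, 171, 172, 190, 219, 238, 272, 307.
n = 15.
Position = ⌈45/100 · 15⌉ = ⌈6.75⌉ = 7.
The value at rank 7 is 138.

138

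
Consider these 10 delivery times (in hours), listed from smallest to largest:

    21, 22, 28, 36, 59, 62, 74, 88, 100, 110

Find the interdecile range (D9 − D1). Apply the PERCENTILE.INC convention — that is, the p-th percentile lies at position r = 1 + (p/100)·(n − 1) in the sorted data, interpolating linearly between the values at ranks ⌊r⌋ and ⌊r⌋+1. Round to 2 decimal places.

n = 10.
P10: r = 1.9; ranks 1–2 are 21, 22; interpolating gives 21.9.
P90: r = 9.1; ranks 9–10 are 100, 110; interpolating gives 101.
Difference: 101 − 21.9 = 79.1.

79.10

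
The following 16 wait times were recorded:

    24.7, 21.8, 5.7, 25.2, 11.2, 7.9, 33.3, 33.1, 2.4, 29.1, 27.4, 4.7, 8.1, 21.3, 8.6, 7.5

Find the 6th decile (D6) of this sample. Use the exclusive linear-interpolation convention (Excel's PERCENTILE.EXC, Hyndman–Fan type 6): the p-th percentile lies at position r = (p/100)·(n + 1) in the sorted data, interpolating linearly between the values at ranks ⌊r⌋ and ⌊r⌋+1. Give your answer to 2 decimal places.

22.38

Sorted: 2.4, 4.7, 5.7, 7.5, 7.9, 8.1, 8.6, 11.2, 21.3, 21.8, 24.7, 25.2, 27.4, 29.1, 33.1, 33.3.
n = 16.
r = (60/100)·(16 + 1) = 10.2.
Rank 10 is 21.8 and rank 11 is 24.7.
Interpolate: 21.8 + 0.2·(24.7 − 21.8) = 21.8 + 0.2·2.9 = 22.38.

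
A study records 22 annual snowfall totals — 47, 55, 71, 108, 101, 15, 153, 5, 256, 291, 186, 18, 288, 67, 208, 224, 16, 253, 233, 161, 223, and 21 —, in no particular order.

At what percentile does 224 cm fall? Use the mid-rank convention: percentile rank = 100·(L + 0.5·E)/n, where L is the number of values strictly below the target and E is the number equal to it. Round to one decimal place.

75.0

Sorted: 5, 15, 16, 18, 21, 47, 55, 67, 71, 101, 108, 153, 161, 186, 208, 223, 224, 233, 253, 256, 288, 291.
Count below 224: L = 16; count equal: E = 1; n = 22.
Percentile rank = 100·(16 + 0.5·1)/22 = 100·16.5/22 = 75.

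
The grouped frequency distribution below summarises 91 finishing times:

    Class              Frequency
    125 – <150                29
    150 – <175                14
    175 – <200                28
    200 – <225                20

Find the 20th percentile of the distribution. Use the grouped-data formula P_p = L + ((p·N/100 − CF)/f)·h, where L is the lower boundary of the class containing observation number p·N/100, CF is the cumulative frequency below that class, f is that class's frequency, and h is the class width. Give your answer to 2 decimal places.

140.69

N = 91; target position k = 20/100 · 91 = 18.2.
Cumulative frequencies: 29, 43, 71, 91.
Observation 18.2 falls in the class 125 – <150.
L = 125, CF = 0, f = 29, h = 25.
P20 = 125 + ((18.2 − 0)/29)·25 = 125 + 15.6897 = 140.69.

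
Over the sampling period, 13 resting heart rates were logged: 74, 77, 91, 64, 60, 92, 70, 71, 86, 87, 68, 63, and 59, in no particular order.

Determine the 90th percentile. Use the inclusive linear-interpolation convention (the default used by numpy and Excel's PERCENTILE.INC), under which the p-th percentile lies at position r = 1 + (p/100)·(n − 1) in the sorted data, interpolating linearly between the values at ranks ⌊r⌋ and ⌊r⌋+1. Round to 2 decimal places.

Sorted: 59, 60, 63, 64, 68, 70, 71, 74, 77, 86, 87, 91, 92.
n = 13.
r = 1 + (90/100)·(13 − 1) = 1 + 10.8 = 11.8.
Rank 11 is 87 and rank 12 is 91.
Interpolate: 87 + 0.8·(91 − 87) = 87 + 0.8·4 = 90.2.

90.20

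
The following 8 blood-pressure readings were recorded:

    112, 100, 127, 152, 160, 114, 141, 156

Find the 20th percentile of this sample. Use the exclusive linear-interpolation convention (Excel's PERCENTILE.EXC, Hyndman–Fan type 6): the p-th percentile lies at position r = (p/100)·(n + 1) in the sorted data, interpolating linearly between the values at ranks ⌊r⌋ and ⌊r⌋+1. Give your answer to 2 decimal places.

Sorted: 100, 112, 114, 127, 141, 152, 156, 160.
n = 8.
r = (20/100)·(8 + 1) = 1.8.
Rank 1 is 100 and rank 2 is 112.
Interpolate: 100 + 0.8·(112 − 100) = 100 + 0.8·12 = 109.6.

109.60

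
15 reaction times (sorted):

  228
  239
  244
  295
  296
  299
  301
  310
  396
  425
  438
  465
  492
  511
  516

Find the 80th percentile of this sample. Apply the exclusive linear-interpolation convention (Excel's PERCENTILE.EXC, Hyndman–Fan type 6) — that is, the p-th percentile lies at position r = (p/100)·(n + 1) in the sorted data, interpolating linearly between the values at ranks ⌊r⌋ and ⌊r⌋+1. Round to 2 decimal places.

486.60

n = 15.
r = (80/100)·(15 + 1) = 12.8.
Rank 12 is 465 and rank 13 is 492.
Interpolate: 465 + 0.8·(492 − 465) = 465 + 0.8·27 = 486.6.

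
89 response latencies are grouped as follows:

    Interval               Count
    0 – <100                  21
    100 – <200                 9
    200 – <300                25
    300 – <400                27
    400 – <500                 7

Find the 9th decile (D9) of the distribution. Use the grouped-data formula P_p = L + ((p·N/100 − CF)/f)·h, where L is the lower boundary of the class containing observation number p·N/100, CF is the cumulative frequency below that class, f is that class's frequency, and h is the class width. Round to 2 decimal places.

N = 89; target position k = 90/100 · 89 = 80.1.
Cumulative frequencies: 21, 30, 55, 82, 89.
Observation 80.1 falls in the class 300 – <400.
L = 300, CF = 55, f = 27, h = 100.
P90 = 300 + ((80.1 − 55)/27)·100 = 300 + 92.963 = 392.963.

392.96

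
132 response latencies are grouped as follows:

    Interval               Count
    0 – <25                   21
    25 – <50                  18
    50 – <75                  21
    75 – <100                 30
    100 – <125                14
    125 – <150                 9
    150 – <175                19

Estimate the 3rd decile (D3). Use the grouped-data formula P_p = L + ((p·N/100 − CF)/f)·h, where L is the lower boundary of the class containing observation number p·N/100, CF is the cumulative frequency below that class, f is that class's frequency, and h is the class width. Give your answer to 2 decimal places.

N = 132; target position k = 30/100 · 132 = 39.6.
Cumulative frequencies: 21, 39, 60, 90, 104, 113, 132.
Observation 39.6 falls in the class 50 – <75.
L = 50, CF = 39, f = 21, h = 25.
P30 = 50 + ((39.6 − 39)/21)·25 = 50 + 0.714286 = 50.7143.

50.71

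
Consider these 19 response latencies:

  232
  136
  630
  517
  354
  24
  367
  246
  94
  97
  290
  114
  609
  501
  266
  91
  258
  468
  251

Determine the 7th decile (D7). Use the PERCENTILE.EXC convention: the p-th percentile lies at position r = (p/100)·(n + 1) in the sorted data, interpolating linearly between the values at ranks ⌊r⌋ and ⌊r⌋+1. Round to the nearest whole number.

Sorted: 24, 91, 94, 97, 114, 136, 232, 246, 251, 258, 266, 290, 354, 367, 468, 501, 517, 609, 630.
n = 19.
r = (70/100)·(19 + 1) = 14.
r is an integer, so P70 is the value at rank 14: 367.

367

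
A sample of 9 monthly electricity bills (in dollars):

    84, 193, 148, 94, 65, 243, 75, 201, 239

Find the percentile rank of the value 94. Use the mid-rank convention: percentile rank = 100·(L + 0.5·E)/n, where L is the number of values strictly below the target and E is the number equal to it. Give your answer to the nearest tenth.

Sorted: 65, 75, 84, 94, 148, 193, 201, 239, 243.
Count below 94: L = 3; count equal: E = 1; n = 9.
Percentile rank = 100·(3 + 0.5·1)/9 = 100·3.5/9 = 38.89.

38.9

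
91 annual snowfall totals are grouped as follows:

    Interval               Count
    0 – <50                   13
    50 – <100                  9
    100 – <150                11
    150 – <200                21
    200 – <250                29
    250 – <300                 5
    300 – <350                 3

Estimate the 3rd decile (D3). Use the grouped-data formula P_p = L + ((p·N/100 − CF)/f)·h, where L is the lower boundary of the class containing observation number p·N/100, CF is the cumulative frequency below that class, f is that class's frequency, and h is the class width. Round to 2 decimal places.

N = 91; target position k = 30/100 · 91 = 27.3.
Cumulative frequencies: 13, 22, 33, 54, 83, 88, 91.
Observation 27.3 falls in the class 100 – <150.
L = 100, CF = 22, f = 11, h = 50.
P30 = 100 + ((27.3 − 22)/11)·50 = 100 + 24.0909 = 124.091.

124.09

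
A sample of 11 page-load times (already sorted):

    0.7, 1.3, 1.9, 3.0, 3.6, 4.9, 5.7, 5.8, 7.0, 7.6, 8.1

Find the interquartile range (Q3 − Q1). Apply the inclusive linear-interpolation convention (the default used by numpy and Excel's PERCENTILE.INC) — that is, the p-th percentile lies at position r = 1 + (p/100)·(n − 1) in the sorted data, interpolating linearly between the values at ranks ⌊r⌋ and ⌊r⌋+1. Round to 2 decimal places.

3.95

n = 11.
P25: r = 3.5; ranks 3–4 are 1.9, 3.0; interpolating gives 2.45.
P75: r = 8.5; ranks 8–9 are 5.8, 7.0; interpolating gives 6.4.
Difference: 6.4 − 2.45 = 3.95.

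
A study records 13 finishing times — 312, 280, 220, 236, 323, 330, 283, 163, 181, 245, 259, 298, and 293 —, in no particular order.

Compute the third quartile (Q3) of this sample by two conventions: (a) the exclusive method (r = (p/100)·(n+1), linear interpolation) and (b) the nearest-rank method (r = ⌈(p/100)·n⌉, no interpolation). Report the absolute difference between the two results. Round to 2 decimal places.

Sorted: 163, 181, 220, 236, 245, 259, 280, 283, 293, 298, 312, 323, 330.
n = 13.
(a) r = 10.5; between ranks 10 (298) and 11 (312): 305.
(b) the nearest-rank method: rank 10 → 298.
|305 − 298| = 7.

7.00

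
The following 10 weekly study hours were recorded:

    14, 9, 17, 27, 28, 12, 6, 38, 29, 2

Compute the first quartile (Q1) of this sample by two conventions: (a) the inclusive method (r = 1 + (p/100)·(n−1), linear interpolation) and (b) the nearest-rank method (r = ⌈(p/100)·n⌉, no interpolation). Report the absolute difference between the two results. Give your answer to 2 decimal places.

0.75

Sorted: 2, 6, 9, 12, 14, 17, 27, 28, 29, 38.
n = 10.
(a) r = 3.25; between ranks 3 (9) and 4 (12): 9.75.
(b) the nearest-rank method: rank 3 → 9.
|9.75 − 9| = 0.75.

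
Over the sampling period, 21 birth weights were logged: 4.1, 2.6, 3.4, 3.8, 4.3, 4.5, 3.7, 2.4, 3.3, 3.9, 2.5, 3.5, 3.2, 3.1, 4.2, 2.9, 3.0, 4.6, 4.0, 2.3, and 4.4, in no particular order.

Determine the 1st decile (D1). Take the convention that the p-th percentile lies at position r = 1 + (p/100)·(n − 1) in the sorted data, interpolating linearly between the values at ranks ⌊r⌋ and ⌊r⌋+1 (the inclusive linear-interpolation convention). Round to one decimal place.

2.5

Sorted: 2.3, 2.4, 2.5, 2.6, 2.9, 3.0, 3.1, 3.2, 3.3, 3.4, 3.5, 3.7, 3.8, 3.9, 4.0, 4.1, 4.2, 4.3, 4.4, 4.5, 4.6.
n = 21.
r = 1 + (10/100)·(21 − 1) = 1 + 2 = 3.
r is an integer, so P10 is the value at rank 3: 2.5.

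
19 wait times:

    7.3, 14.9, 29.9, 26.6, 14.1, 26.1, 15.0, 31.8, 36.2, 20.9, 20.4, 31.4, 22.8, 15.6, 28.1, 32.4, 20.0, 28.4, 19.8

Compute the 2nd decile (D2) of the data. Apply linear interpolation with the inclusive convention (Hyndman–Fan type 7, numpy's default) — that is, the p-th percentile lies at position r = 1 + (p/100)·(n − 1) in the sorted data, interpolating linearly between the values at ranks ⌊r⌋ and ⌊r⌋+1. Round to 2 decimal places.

Sorted: 7.3, 14.1, 14.9, 15.0, 15.6, 19.8, 20.0, 20.4, 20.9, 22.8, 26.1, 26.6, 28.1, 28.4, 29.9, 31.4, 31.8, 32.4, 36.2.
n = 19.
r = 1 + (20/100)·(19 − 1) = 1 + 3.6 = 4.6.
Rank 4 is 15.0 and rank 5 is 15.6.
Interpolate: 15.0 + 0.6·(15.6 − 15.0) = 15.0 + 0.6·0.6 = 15.36.

15.36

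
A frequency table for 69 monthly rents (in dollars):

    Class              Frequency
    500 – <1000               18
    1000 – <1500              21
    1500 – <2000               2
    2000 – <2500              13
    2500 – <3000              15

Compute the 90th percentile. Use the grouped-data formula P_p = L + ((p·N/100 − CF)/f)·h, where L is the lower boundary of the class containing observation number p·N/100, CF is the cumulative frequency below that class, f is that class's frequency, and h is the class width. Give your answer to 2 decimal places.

N = 69; target position k = 90/100 · 69 = 62.1.
Cumulative frequencies: 18, 39, 41, 54, 69.
Observation 62.1 falls in the class 2500 – <3000.
L = 2500, CF = 54, f = 15, h = 500.
P90 = 2500 + ((62.1 − 54)/15)·500 = 2500 + 270 = 2770.

2770.00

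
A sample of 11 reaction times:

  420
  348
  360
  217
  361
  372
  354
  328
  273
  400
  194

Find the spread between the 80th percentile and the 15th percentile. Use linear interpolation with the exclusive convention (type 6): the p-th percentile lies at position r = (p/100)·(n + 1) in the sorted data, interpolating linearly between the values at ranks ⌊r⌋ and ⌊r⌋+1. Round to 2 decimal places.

Sorted: 194, 217, 273, 328, 348, 354, 360, 361, 372, 400, 420.
n = 11.
P15: r = 1.8; ranks 1–2 are 194, 217; interpolating gives 212.4.
P80: r = 9.6; ranks 9–10 are 372, 400; interpolating gives 388.8.
Difference: 388.8 − 212.4 = 176.4.

176.40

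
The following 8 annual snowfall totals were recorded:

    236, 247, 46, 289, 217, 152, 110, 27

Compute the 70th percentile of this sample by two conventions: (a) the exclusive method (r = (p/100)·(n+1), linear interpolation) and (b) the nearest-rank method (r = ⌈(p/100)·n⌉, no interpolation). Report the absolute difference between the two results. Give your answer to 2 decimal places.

Sorted: 27, 46, 110, 152, 217, 236, 247, 289.
n = 8.
(a) r = 6.3; between ranks 6 (236) and 7 (247): 239.3.
(b) the nearest-rank method: rank 6 → 236.
|239.3 − 236| = 3.3.

3.30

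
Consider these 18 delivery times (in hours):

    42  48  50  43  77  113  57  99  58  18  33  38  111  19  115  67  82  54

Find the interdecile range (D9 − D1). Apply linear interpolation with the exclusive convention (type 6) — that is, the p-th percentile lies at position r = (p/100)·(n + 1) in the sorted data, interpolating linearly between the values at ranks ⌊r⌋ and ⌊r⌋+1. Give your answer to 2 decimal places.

94.30

Sorted: 18, 19, 33, 38, 42, 43, 48, 50, 54, 57, 58, 67, 77, 82, 99, 111, 113, 115.
n = 18.
P10: r = 1.9; ranks 1–2 are 18, 19; interpolating gives 18.9.
P90: r = 17.1; ranks 17–18 are 113, 115; interpolating gives 113.2.
Difference: 113.2 − 18.9 = 94.3.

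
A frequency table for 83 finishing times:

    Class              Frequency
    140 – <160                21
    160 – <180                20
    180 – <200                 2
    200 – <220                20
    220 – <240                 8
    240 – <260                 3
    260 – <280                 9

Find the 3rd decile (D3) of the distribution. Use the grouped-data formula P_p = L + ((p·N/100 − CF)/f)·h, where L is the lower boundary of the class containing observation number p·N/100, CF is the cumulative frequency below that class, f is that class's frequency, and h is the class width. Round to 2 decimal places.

163.90

N = 83; target position k = 30/100 · 83 = 24.9.
Cumulative frequencies: 21, 41, 43, 63, 71, 74, 83.
Observation 24.9 falls in the class 160 – <180.
L = 160, CF = 21, f = 20, h = 20.
P30 = 160 + ((24.9 − 21)/20)·20 = 160 + 3.9 = 163.9.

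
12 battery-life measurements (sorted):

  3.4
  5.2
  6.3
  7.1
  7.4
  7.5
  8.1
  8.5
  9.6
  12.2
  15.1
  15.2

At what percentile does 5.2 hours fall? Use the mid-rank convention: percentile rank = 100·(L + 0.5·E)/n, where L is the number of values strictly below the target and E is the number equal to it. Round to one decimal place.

Count below 5.2: L = 1; count equal: E = 1; n = 12.
Percentile rank = 100·(1 + 0.5·1)/12 = 100·1.5/12 = 12.5.

12.5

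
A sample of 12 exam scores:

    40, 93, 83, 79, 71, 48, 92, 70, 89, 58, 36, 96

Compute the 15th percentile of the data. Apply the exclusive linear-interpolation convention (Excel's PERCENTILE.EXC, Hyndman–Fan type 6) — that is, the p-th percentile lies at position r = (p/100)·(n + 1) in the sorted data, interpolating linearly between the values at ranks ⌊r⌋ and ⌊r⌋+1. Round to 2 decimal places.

Sorted: 36, 40, 48, 58, 70, 71, 79, 83, 89, 92, 93, 96.
n = 12.
r = (15/100)·(12 + 1) = 1.95.
Rank 1 is 36 and rank 2 is 40.
Interpolate: 36 + 0.95·(40 − 36) = 36 + 0.95·4 = 39.8.

39.80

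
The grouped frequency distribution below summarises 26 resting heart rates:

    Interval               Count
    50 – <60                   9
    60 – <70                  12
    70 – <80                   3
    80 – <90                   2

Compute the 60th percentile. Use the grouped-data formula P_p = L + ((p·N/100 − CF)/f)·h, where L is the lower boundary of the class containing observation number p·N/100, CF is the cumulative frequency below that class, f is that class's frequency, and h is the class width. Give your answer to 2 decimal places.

65.50

N = 26; target position k = 60/100 · 26 = 15.6.
Cumulative frequencies: 9, 21, 24, 26.
Observation 15.6 falls in the class 60 – <70.
L = 60, CF = 9, f = 12, h = 10.
P60 = 60 + ((15.6 − 9)/12)·10 = 60 + 5.5 = 65.5.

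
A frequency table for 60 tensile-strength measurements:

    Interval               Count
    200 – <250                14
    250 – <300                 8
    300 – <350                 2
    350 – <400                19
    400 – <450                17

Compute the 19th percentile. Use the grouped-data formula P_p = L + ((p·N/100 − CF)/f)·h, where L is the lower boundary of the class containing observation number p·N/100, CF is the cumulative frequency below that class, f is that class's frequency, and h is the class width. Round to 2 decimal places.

240.71

N = 60; target position k = 19/100 · 60 = 11.4.
Cumulative frequencies: 14, 22, 24, 43, 60.
Observation 11.4 falls in the class 200 – <250.
L = 200, CF = 0, f = 14, h = 50.
P19 = 200 + ((11.4 − 0)/14)·50 = 200 + 40.7143 = 240.714.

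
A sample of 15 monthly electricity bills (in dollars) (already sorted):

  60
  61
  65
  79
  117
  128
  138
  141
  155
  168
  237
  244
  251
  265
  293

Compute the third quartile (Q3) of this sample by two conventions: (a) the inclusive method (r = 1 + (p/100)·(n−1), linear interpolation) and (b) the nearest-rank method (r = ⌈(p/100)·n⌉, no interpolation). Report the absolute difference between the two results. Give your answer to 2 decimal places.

3.50

n = 15.
(a) r = 11.5; between ranks 11 (237) and 12 (244): 240.5.
(b) the nearest-rank method: rank 12 → 244.
|240.5 − 244| = 3.5.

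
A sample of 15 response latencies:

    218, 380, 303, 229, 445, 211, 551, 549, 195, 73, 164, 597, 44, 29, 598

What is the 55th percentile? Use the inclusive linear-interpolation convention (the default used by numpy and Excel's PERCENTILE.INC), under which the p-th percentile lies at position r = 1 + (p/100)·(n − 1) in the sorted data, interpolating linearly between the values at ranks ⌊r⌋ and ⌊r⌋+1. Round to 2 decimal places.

Sorted: 29, 44, 73, 164, 195, 211, 218, 229, 303, 380, 445, 549, 551, 597, 598.
n = 15.
r = 1 + (55/100)·(15 − 1) = 1 + 7.7 = 8.7.
Rank 8 is 229 and rank 9 is 303.
Interpolate: 229 + 0.7·(303 − 229) = 229 + 0.7·74 = 280.8.

280.80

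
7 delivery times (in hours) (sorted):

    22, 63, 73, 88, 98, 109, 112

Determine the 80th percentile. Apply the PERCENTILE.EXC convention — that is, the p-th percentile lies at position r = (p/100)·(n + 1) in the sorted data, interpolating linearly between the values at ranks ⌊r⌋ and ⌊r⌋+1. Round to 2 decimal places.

n = 7.
r = (80/100)·(7 + 1) = 6.4.
Rank 6 is 109 and rank 7 is 112.
Interpolate: 109 + 0.4·(112 − 109) = 109 + 0.4·3 = 110.2.

110.20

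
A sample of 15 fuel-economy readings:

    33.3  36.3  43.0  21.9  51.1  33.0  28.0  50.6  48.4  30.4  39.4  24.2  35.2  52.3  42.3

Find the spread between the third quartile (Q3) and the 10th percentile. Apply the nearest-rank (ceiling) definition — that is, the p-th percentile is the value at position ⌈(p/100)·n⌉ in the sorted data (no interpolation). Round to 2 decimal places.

24.20

Sorted: 21.9, 24.2, 28.0, 30.4, 33.0, 33.3, 35.2, 36.3, 39.4, 42.3, 43.0, 48.4, 50.6, 51.1, 52.3.
n = 15.
P10: rank ⌈10/100·15⌉ = 2 → 24.2.
P75: rank ⌈75/100·15⌉ = 12 → 48.4.
Difference: 48.4 − 24.2 = 24.2.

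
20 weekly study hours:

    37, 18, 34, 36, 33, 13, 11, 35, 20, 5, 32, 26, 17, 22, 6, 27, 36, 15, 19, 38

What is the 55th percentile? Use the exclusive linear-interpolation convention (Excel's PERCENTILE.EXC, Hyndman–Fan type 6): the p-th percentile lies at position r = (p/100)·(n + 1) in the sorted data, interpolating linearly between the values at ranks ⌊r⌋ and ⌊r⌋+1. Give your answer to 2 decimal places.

26.55

Sorted: 5, 6, 11, 13, 15, 17, 18, 19, 20, 22, 26, 27, 32, 33, 34, 35, 36, 36, 37, 38.
n = 20.
r = (55/100)·(20 + 1) = 11.55.
Rank 11 is 26 and rank 12 is 27.
Interpolate: 26 + 0.55·(27 − 26) = 26 + 0.55·1 = 26.55.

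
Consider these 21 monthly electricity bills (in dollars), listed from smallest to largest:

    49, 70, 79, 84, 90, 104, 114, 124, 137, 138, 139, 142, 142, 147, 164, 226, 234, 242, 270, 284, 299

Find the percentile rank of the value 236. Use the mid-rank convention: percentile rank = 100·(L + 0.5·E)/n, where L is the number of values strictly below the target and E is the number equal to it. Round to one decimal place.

81.0

Count below 236: L = 17; count equal: E = 0; n = 21.
Percentile rank = 100·(17 + 0.5·0)/21 = 100·17/21 = 80.95.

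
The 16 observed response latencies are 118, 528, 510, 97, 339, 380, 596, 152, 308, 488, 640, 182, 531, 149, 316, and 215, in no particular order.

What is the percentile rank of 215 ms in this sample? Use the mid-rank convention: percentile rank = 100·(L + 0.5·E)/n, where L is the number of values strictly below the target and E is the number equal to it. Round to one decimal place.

Sorted: 97, 118, 149, 152, 182, 215, 308, 316, 339, 380, 488, 510, 528, 531, 596, 640.
Count below 215: L = 5; count equal: E = 1; n = 16.
Percentile rank = 100·(5 + 0.5·1)/16 = 100·5.5/16 = 34.38.

34.4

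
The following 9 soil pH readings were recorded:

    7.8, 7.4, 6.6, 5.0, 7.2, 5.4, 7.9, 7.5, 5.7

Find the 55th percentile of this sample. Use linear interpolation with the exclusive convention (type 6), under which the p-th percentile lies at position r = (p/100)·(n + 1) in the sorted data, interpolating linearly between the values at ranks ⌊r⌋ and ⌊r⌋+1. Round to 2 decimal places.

7.30

Sorted: 5.0, 5.4, 5.7, 6.6, 7.2, 7.4, 7.5, 7.8, 7.9.
n = 9.
r = (55/100)·(9 + 1) = 5.5.
Rank 5 is 7.2 and rank 6 is 7.4.
Interpolate: 7.2 + 0.5·(7.4 − 7.2) = 7.2 + 0.5·0.2 = 7.3.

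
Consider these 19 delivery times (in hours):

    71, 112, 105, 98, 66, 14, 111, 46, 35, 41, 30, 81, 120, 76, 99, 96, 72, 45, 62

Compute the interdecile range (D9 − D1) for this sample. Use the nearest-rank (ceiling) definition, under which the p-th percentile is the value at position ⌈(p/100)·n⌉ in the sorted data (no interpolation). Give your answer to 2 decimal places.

Sorted: 14, 30, 35, 41, 45, 46, 62, 66, 71, 72, 76, 81, 96, 98, 99, 105, 111, 112, 120.
n = 19.
P10: rank ⌈10/100·19⌉ = 2 → 30.
P90: rank ⌈90/100·19⌉ = 18 → 112.
Difference: 112 − 30 = 82.

82.00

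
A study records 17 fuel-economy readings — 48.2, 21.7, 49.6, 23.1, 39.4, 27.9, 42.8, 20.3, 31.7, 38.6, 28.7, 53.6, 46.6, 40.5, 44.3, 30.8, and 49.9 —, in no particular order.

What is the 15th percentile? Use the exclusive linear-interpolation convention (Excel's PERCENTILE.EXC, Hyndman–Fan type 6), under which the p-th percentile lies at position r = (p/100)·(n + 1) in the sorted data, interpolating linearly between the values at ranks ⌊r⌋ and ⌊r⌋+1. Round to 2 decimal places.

22.68

Sorted: 20.3, 21.7, 23.1, 27.9, 28.7, 30.8, 31.7, 38.6, 39.4, 40.5, 42.8, 44.3, 46.6, 48.2, 49.6, 49.9, 53.6.
n = 17.
r = (15/100)·(17 + 1) = 2.7.
Rank 2 is 21.7 and rank 3 is 23.1.
Interpolate: 21.7 + 0.7·(23.1 − 21.7) = 21.7 + 0.7·1.4 = 22.68.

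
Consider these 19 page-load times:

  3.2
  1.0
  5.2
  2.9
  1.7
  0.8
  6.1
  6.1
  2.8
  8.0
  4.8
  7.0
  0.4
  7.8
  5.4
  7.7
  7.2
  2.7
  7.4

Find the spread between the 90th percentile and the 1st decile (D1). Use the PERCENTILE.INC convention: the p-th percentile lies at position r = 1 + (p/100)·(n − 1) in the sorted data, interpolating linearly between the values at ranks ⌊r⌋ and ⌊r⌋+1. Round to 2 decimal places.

6.76

Sorted: 0.4, 0.8, 1.0, 1.7, 2.7, 2.8, 2.9, 3.2, 4.8, 5.2, 5.4, 6.1, 6.1, 7.0, 7.2, 7.4, 7.7, 7.8, 8.0.
n = 19.
P10: r = 2.8; ranks 2–3 are 0.8, 1.0; interpolating gives 0.96.
P90: r = 17.2; ranks 17–18 are 7.7, 7.8; interpolating gives 7.72.
Difference: 7.72 − 0.96 = 6.76.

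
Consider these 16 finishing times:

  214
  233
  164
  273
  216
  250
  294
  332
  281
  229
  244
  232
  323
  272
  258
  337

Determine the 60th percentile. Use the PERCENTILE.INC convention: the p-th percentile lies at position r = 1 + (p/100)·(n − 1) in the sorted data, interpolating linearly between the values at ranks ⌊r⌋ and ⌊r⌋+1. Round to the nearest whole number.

Sorted: 164, 214, 216, 229, 232, 233, 244, 250, 258, 272, 273, 281, 294, 323, 332, 337.
n = 16.
r = 1 + (60/100)·(16 − 1) = 1 + 9 = 10.
r is an integer, so P60 is the value at rank 10: 272.

272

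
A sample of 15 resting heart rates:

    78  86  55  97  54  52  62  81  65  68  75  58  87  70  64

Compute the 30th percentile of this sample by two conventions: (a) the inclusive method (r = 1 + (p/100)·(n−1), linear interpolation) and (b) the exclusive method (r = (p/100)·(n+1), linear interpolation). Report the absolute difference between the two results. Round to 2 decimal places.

Sorted: 52, 54, 55, 58, 62, 64, 65, 68, 70, 75, 78, 81, 86, 87, 97.
n = 15.
(a) r = 5.2; between ranks 5 (62) and 6 (64): 62.4.
(b) r = 4.8; between ranks 4 (58) and 5 (62): 61.2.
|62.4 − 61.2| = 1.2.

1.20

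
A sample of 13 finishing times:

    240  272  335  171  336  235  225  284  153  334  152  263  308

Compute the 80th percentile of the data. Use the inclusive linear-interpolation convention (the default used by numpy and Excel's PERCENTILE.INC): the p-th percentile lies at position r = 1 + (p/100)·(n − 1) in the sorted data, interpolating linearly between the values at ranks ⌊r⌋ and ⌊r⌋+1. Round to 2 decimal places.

323.60

Sorted: 152, 153, 171, 225, 235, 240, 263, 272, 284, 308, 334, 335, 336.
n = 13.
r = 1 + (80/100)·(13 − 1) = 1 + 9.6 = 10.6.
Rank 10 is 308 and rank 11 is 334.
Interpolate: 308 + 0.6·(334 − 308) = 308 + 0.6·26 = 323.6.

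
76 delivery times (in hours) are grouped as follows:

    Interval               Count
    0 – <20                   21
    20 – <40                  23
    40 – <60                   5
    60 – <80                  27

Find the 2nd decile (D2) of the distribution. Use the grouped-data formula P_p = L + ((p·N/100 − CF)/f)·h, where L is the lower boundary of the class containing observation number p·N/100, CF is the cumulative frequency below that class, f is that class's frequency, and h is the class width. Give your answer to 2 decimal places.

14.48

N = 76; target position k = 20/100 · 76 = 15.2.
Cumulative frequencies: 21, 44, 49, 76.
Observation 15.2 falls in the class 0 – <20.
L = 0, CF = 0, f = 21, h = 20.
P20 = 0 + ((15.2 − 0)/21)·20 = 0 + 14.4762 = 14.4762.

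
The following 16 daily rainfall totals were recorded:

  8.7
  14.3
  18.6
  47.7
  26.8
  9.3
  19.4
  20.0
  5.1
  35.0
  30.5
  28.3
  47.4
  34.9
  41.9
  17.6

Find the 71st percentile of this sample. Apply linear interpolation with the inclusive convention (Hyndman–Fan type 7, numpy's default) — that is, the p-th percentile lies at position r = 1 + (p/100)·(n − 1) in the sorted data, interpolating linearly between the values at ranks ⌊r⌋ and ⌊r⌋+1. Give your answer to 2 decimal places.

33.36

Sorted: 5.1, 8.7, 9.3, 14.3, 17.6, 18.6, 19.4, 20.0, 26.8, 28.3, 30.5, 34.9, 35.0, 41.9, 47.4, 47.7.
n = 16.
r = 1 + (71/100)·(16 − 1) = 1 + 10.65 = 11.65.
Rank 11 is 30.5 and rank 12 is 34.9.
Interpolate: 30.5 + 0.65·(34.9 − 30.5) = 30.5 + 0.65·4.4 = 33.36.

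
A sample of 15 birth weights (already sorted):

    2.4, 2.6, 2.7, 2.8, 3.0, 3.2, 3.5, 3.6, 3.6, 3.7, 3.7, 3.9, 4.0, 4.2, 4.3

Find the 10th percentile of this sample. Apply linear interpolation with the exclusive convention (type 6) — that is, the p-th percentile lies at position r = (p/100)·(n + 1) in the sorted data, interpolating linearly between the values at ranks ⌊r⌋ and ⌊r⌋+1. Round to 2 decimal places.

n = 15.
r = (10/100)·(15 + 1) = 1.6.
Rank 1 is 2.4 and rank 2 is 2.6.
Interpolate: 2.4 + 0.6·(2.6 − 2.4) = 2.4 + 0.6·0.2 = 2.52.

2.52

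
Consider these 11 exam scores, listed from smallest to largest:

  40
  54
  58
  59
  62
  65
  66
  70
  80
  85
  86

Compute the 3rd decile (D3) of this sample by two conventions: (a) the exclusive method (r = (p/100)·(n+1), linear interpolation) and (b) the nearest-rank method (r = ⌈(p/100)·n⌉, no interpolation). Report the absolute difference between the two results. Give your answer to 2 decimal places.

n = 11.
(a) r = 3.6; between ranks 3 (58) and 4 (59): 58.6.
(b) the nearest-rank method: rank 4 → 59.
|58.6 − 59| = 0.4.

0.40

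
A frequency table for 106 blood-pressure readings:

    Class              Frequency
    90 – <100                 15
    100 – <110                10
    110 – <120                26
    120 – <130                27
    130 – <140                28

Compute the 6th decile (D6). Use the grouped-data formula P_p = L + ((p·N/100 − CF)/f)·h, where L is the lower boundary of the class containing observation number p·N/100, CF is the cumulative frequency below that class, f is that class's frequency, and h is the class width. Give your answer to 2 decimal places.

N = 106; target position k = 60/100 · 106 = 63.6.
Cumulative frequencies: 15, 25, 51, 78, 106.
Observation 63.6 falls in the class 120 – <130.
L = 120, CF = 51, f = 27, h = 10.
P60 = 120 + ((63.6 − 51)/27)·10 = 120 + 4.66667 = 124.667.

124.67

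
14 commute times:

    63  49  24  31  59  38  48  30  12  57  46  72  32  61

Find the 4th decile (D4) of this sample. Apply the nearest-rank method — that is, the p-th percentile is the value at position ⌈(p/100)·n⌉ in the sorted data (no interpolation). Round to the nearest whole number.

Sorted: 12, 24, 30, 31, 32, 38, 46, 48, 49, 57, 59, 61, 63, 72.
n = 14.
Position = ⌈40/100 · 14⌉ = ⌈5.6⌉ = 6.
The value at rank 6 is 38.

38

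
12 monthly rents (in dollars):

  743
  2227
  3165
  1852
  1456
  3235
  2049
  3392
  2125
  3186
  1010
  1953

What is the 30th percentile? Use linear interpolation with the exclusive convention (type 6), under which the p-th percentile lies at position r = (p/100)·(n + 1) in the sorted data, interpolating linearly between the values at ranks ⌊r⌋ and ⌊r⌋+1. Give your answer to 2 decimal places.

Sorted: 743, 1010, 1456, 1852, 1953, 2049, 2125, 2227, 3165, 3186, 3235, 3392.
n = 12.
r = (30/100)·(12 + 1) = 3.9.
Rank 3 is 1456 and rank 4 is 1852.
Interpolate: 1456 + 0.9·(1852 − 1456) = 1456 + 0.9·396 = 1812.4.

1812.40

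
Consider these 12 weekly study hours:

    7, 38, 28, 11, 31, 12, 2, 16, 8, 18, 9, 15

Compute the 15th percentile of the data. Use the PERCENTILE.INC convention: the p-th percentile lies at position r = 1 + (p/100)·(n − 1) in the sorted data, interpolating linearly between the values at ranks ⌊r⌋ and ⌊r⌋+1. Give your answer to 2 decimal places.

Sorted: 2, 7, 8, 9, 11, 12, 15, 16, 18, 28, 31, 38.
n = 12.
r = 1 + (15/100)·(12 − 1) = 1 + 1.65 = 2.65.
Rank 2 is 7 and rank 3 is 8.
Interpolate: 7 + 0.65·(8 − 7) = 7 + 0.65·1 = 7.65.

7.65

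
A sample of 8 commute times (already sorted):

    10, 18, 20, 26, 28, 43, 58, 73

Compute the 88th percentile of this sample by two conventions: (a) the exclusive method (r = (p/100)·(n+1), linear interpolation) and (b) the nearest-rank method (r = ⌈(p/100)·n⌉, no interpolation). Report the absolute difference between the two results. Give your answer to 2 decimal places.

1.20

n = 8.
(a) r = 7.92; between ranks 7 (58) and 8 (73): 71.8.
(b) the nearest-rank method: rank 8 → 73.
|71.8 − 73| = 1.2.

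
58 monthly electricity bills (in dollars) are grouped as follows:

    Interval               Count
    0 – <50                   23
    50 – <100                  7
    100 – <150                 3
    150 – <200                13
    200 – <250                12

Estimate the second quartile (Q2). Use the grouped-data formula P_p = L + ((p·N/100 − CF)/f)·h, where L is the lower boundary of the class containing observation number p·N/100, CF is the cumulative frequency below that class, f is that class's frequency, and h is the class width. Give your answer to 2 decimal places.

92.86

N = 58; target position k = 50/100 · 58 = 29.
Cumulative frequencies: 23, 30, 33, 46, 58.
Observation 29 falls in the class 50 – <100.
L = 50, CF = 23, f = 7, h = 50.
P50 = 50 + ((29 − 23)/7)·50 = 50 + 42.8571 = 92.8571.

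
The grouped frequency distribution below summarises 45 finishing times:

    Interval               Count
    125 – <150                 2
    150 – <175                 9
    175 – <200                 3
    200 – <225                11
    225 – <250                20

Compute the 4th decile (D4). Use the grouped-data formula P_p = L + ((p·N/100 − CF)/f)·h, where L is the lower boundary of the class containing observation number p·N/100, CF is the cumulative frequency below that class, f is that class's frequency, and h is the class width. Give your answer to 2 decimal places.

N = 45; target position k = 40/100 · 45 = 18.
Cumulative frequencies: 2, 11, 14, 25, 45.
Observation 18 falls in the class 200 – <225.
L = 200, CF = 14, f = 11, h = 25.
P40 = 200 + ((18 − 14)/11)·25 = 200 + 9.09091 = 209.091.

209.09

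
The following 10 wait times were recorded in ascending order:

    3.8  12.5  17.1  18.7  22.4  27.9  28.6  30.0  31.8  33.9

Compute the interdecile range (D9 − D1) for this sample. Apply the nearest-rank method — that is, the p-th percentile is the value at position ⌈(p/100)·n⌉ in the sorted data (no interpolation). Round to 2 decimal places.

28.00

n = 10.
P10: rank ⌈10/100·10⌉ = 1 → 3.8.
P90: rank ⌈90/100·10⌉ = 9 → 31.8.
Difference: 31.8 − 3.8 = 28.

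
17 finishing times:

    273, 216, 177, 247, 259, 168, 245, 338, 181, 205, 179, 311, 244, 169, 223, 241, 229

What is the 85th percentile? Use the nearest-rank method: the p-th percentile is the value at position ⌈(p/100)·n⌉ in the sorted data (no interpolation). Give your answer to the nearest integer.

Sorted: 168, 169, 177, 179, 181, 205, 216, 223, 229, 241, 244, 245, 247, 259, 273, 311, 338.
n = 17.
Position = ⌈85/100 · 17⌉ = ⌈14.45⌉ = 15.
The value at rank 15 is 273.

273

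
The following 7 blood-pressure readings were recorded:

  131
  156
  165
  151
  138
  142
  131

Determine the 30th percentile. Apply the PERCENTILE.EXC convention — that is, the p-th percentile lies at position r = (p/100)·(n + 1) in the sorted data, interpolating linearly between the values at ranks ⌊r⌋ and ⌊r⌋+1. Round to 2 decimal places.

Sorted: 131, 131, 138, 142, 151, 156, 165.
n = 7.
r = (30/100)·(7 + 1) = 2.4.
Rank 2 is 131 and rank 3 is 138.
Interpolate: 131 + 0.4·(138 − 131) = 131 + 0.4·7 = 133.8.

133.80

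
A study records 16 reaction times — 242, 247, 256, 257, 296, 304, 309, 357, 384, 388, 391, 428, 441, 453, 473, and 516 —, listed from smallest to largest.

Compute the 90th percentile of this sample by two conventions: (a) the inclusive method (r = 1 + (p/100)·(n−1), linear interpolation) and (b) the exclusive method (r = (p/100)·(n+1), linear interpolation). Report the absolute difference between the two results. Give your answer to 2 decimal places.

n = 16.
(a) r = 14.5; between ranks 14 (453) and 15 (473): 463.
(b) r = 15.3; between ranks 15 (473) and 16 (516): 485.9.
|463 − 485.9| = 22.9.

22.90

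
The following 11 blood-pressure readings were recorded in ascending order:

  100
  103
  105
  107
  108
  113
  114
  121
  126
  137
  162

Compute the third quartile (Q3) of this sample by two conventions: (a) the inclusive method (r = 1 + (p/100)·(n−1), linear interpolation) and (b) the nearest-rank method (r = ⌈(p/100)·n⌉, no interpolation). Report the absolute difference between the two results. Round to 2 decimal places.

n = 11.
(a) r = 8.5; between ranks 8 (121) and 9 (126): 123.5.
(b) the nearest-rank method: rank 9 → 126.
|123.5 − 126| = 2.5.

2.50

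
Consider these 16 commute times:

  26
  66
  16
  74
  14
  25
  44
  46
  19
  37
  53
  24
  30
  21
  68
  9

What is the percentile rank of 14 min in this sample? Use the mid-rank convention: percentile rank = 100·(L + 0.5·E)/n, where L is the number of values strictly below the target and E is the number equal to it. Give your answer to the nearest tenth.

9.4

Sorted: 9, 14, 16, 19, 21, 24, 25, 26, 30, 37, 44, 46, 53, 66, 68, 74.
Count below 14: L = 1; count equal: E = 1; n = 16.
Percentile rank = 100·(1 + 0.5·1)/16 = 100·1.5/16 = 9.375.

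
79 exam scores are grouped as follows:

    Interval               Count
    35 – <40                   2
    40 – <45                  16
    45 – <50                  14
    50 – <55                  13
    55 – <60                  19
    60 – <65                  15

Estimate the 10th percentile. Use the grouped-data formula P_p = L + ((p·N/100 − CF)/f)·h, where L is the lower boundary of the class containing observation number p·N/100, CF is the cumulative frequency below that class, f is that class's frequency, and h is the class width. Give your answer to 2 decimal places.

N = 79; target position k = 10/100 · 79 = 7.9.
Cumulative frequencies: 2, 18, 32, 45, 64, 79.
Observation 7.9 falls in the class 40 – <45.
L = 40, CF = 2, f = 16, h = 5.
P10 = 40 + ((7.9 − 2)/16)·5 = 40 + 1.84375 = 41.8438.

41.84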